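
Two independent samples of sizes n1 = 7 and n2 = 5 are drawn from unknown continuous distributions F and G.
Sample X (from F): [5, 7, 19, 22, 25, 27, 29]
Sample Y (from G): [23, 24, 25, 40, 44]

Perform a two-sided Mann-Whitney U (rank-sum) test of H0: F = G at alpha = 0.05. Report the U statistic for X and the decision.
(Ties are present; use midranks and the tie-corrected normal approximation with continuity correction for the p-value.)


Step 1: Combine and sort all 12 observations; assign midranks.
sorted (value, group): (5,X), (7,X), (19,X), (22,X), (23,Y), (24,Y), (25,X), (25,Y), (27,X), (29,X), (40,Y), (44,Y)
ranks: 5->1, 7->2, 19->3, 22->4, 23->5, 24->6, 25->7.5, 25->7.5, 27->9, 29->10, 40->11, 44->12
Step 2: Rank sum for X: R1 = 1 + 2 + 3 + 4 + 7.5 + 9 + 10 = 36.5.
Step 3: U_X = R1 - n1(n1+1)/2 = 36.5 - 7*8/2 = 36.5 - 28 = 8.5.
       U_Y = n1*n2 - U_X = 35 - 8.5 = 26.5.
Step 4: Ties are present, so use the tie-corrected normal approximation (with continuity correction) for the p-value.
Step 5: p-value = 0.166721; compare to alpha = 0.05. fail to reject H0.

U_X = 8.5, p = 0.166721, fail to reject H0 at alpha = 0.05.


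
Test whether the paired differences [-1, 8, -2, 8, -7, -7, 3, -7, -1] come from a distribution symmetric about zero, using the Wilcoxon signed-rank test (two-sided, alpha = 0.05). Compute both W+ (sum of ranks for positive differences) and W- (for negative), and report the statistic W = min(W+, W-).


Step 1: Drop any zero differences (none here) and take |d_i|.
|d| = [1, 8, 2, 8, 7, 7, 3, 7, 1]
Step 2: Midrank |d_i| (ties get averaged ranks).
ranks: |1|->1.5, |8|->8.5, |2|->3, |8|->8.5, |7|->6, |7|->6, |3|->4, |7|->6, |1|->1.5
Step 3: Attach original signs; sum ranks with positive sign and with negative sign.
W+ = 8.5 + 8.5 + 4 = 21
W- = 1.5 + 3 + 6 + 6 + 6 + 1.5 = 24
(Check: W+ + W- = 45 should equal n(n+1)/2 = 45.)
Step 4: Test statistic W = min(W+, W-) = 21.
Step 5: Ties in |d|, so use the tie-corrected normal approximation.
        E[W] = n(n+1)/4 = 9*10/4 = 22.5.
        Tie groups: |d|=1 (t=2), |d|=7 (t=3), |d|=8 (t=2); sum(t^3 - t) = 36.
        Var[W] = n(n+1)(2n+1)/24 - sum(t^3-t)/48 = 1710/24 - 36/48 = 70.5.
        z = (W - E[W]) / sqrt(Var[W]) = (21 - 22.5) / 8.3964 = -0.1786.
        Two-sided p = 2*Phi(z) = 0.858215.
Step 6: alpha = 0.05. fail to reject H0.

W+ = 21, W- = 24, W = min = 21, p = 0.858215, fail to reject H0.


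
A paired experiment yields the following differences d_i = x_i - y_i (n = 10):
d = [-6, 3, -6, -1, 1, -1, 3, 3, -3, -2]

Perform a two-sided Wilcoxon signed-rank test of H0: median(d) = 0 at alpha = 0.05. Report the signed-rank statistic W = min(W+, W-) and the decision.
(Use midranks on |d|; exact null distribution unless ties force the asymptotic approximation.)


Step 1: Drop any zero differences (none here) and take |d_i|.
|d| = [6, 3, 6, 1, 1, 1, 3, 3, 3, 2]
Step 2: Midrank |d_i| (ties get averaged ranks).
ranks: |6|->9.5, |3|->6.5, |6|->9.5, |1|->2, |1|->2, |1|->2, |3|->6.5, |3|->6.5, |3|->6.5, |2|->4
Step 3: Attach original signs; sum ranks with positive sign and with negative sign.
W+ = 6.5 + 2 + 6.5 + 6.5 = 21.5
W- = 9.5 + 9.5 + 2 + 2 + 6.5 + 4 = 33.5
(Check: W+ + W- = 55 should equal n(n+1)/2 = 55.)
Step 4: Test statistic W = min(W+, W-) = 21.5.
Step 5: Ties in |d|, so use the tie-corrected normal approximation.
        E[W] = n(n+1)/4 = 10*11/4 = 27.5.
        Tie groups: |d|=1 (t=3), |d|=3 (t=4), |d|=6 (t=2); sum(t^3 - t) = 90.
        Var[W] = n(n+1)(2n+1)/24 - sum(t^3-t)/48 = 2310/24 - 90/48 = 94.375.
        z = (W - E[W]) / sqrt(Var[W]) = (21.5 - 27.5) / 9.7147 = -0.6176.
        Two-sided p = 2*Phi(z) = 0.536825.
Step 6: alpha = 0.05. fail to reject H0.

W+ = 21.5, W- = 33.5, W = min = 21.5, p = 0.536825, fail to reject H0.


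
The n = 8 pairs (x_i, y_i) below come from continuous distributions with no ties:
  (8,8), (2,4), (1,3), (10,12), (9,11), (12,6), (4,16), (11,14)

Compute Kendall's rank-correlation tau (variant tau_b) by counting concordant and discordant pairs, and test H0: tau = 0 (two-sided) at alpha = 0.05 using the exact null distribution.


Step 1: Enumerate the 28 unordered pairs (i,j) with i<j and classify each by sign(x_j-x_i) * sign(y_j-y_i).
  (1,2):dx=-6,dy=-4->C; (1,3):dx=-7,dy=-5->C; (1,4):dx=+2,dy=+4->C; (1,5):dx=+1,dy=+3->C
  (1,6):dx=+4,dy=-2->D; (1,7):dx=-4,dy=+8->D; (1,8):dx=+3,dy=+6->C; (2,3):dx=-1,dy=-1->C
  (2,4):dx=+8,dy=+8->C; (2,5):dx=+7,dy=+7->C; (2,6):dx=+10,dy=+2->C; (2,7):dx=+2,dy=+12->C
  (2,8):dx=+9,dy=+10->C; (3,4):dx=+9,dy=+9->C; (3,5):dx=+8,dy=+8->C; (3,6):dx=+11,dy=+3->C
  (3,7):dx=+3,dy=+13->C; (3,8):dx=+10,dy=+11->C; (4,5):dx=-1,dy=-1->C; (4,6):dx=+2,dy=-6->D
  (4,7):dx=-6,dy=+4->D; (4,8):dx=+1,dy=+2->C; (5,6):dx=+3,dy=-5->D; (5,7):dx=-5,dy=+5->D
  (5,8):dx=+2,dy=+3->C; (6,7):dx=-8,dy=+10->D; (6,8):dx=-1,dy=+8->D; (7,8):dx=+7,dy=-2->D
Step 2: C = 19, D = 9, total pairs = 28.
Step 3: tau = (C - D)/(n(n-1)/2) = (19 - 9)/28 = 0.357143.
Step 4: Exact two-sided p-value (enumerate n! = 40320 permutations of y under H0): p = 0.275099.
Step 5: alpha = 0.05. fail to reject H0.

tau_b = 0.3571 (C=19, D=9), p = 0.275099, fail to reject H0.


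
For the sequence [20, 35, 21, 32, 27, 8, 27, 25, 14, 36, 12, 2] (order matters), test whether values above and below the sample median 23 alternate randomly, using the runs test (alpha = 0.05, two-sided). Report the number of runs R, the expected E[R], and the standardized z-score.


Step 1: Compute median = 23; label A = above, B = below.
Labels in order: BABAABAABABB  (n_A = 6, n_B = 6)
Step 2: Count runs R = 9.
Step 3: Under H0 (random ordering), E[R] = 2*n_A*n_B/(n_A+n_B) + 1 = 2*6*6/12 + 1 = 7.0000.
        Var[R] = 2*n_A*n_B*(2*n_A*n_B - n_A - n_B) / ((n_A+n_B)^2 * (n_A+n_B-1)) = 4320/1584 = 2.7273.
        SD[R] = 1.6514.
Step 4: Continuity-corrected z = (R - 0.5 - E[R]) / SD[R] = (9 - 0.5 - 7.0000) / 1.6514 = 0.9083.
Step 5: Two-sided p-value via normal approximation = 2*(1 - Phi(|z|)) = 0.363722.
Step 6: alpha = 0.05. fail to reject H0.

R = 9, z = 0.9083, p = 0.363722, fail to reject H0.


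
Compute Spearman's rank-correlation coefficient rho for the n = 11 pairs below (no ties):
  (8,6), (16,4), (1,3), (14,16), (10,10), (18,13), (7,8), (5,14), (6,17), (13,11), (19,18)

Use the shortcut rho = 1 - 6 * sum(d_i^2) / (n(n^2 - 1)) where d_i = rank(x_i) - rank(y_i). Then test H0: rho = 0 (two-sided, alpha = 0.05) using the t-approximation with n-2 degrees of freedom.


Step 1: Rank x and y separately (midranks; no ties here).
rank(x): 8->5, 16->9, 1->1, 14->8, 10->6, 18->10, 7->4, 5->2, 6->3, 13->7, 19->11
rank(y): 6->3, 4->2, 3->1, 16->9, 10->5, 13->7, 8->4, 14->8, 17->10, 11->6, 18->11
Step 2: d_i = R_x(i) - R_y(i); compute d_i^2.
  (5-3)^2=4, (9-2)^2=49, (1-1)^2=0, (8-9)^2=1, (6-5)^2=1, (10-7)^2=9, (4-4)^2=0, (2-8)^2=36, (3-10)^2=49, (7-6)^2=1, (11-11)^2=0
sum(d^2) = 150.
Step 3: rho = 1 - 6*150 / (11*(11^2 - 1)) = 1 - 900/1320 = 0.318182.
Step 4: Under H0, t = rho * sqrt((n-2)/(1-rho^2)) = 1.0069 ~ t(9).
Step 5: Two-sided p-value from the t-distribution with 9 df = 0.340298.
Step 6: alpha = 0.05. fail to reject H0.

rho = 0.3182, p = 0.340298, fail to reject H0 at alpha = 0.05.


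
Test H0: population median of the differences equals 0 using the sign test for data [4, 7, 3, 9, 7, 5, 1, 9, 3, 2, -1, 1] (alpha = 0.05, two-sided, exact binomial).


Step 1: Discard zero differences. Original n = 12; n_eff = number of nonzero differences = 12.
Nonzero differences (with sign): +4, +7, +3, +9, +7, +5, +1, +9, +3, +2, -1, +1
Step 2: Count signs: positive = 11, negative = 1.
Step 3: Under H0: P(positive) = 0.5, so the number of positives S ~ Bin(12, 0.5).
Step 4: Two-sided exact p-value = sum of Bin(12,0.5) probabilities at or below the observed probability = 0.006348.
Step 5: alpha = 0.05. reject H0.

n_eff = 12, pos = 11, neg = 1, p = 0.006348, reject H0.


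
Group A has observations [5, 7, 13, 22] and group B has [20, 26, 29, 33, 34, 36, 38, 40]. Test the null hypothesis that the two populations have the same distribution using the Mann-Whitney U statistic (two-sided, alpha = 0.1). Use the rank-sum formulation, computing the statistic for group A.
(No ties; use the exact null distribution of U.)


Step 1: Combine and sort all 12 observations; assign midranks.
sorted (value, group): (5,X), (7,X), (13,X), (20,Y), (22,X), (26,Y), (29,Y), (33,Y), (34,Y), (36,Y), (38,Y), (40,Y)
ranks: 5->1, 7->2, 13->3, 20->4, 22->5, 26->6, 29->7, 33->8, 34->9, 36->10, 38->11, 40->12
Step 2: Rank sum for X: R1 = 1 + 2 + 3 + 5 = 11.
Step 3: U_X = R1 - n1(n1+1)/2 = 11 - 4*5/2 = 11 - 10 = 1.
       U_Y = n1*n2 - U_X = 32 - 1 = 31.
Step 4: No ties, so the exact null distribution of U (based on enumerating the C(12,4) = 495 equally likely rank assignments) gives the two-sided p-value.
Step 5: p-value = 0.008081; compare to alpha = 0.1. reject H0.

U_X = 1, p = 0.008081, reject H0 at alpha = 0.1.


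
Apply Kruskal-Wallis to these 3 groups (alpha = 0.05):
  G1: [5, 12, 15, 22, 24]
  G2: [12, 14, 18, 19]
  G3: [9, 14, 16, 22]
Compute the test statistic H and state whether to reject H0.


Step 1: Combine all N = 13 observations and assign midranks.
sorted (value, group, rank): (5,G1,1), (9,G3,2), (12,G1,3.5), (12,G2,3.5), (14,G2,5.5), (14,G3,5.5), (15,G1,7), (16,G3,8), (18,G2,9), (19,G2,10), (22,G1,11.5), (22,G3,11.5), (24,G1,13)
Step 2: Sum ranks within each group.
R_1 = 36 (n_1 = 5)
R_2 = 28 (n_2 = 4)
R_3 = 27 (n_3 = 4)
Step 3: H = 12/(N(N+1)) * sum(R_i^2/n_i) - 3(N+1)
     = 12/(13*14) * (36^2/5 + 28^2/4 + 27^2/4) - 3*14
     = 0.065934 * 637.45 - 42
     = 0.029670.
Step 4: Ties present; correction factor C = 1 - 18/(13^3 - 13) = 0.991758. Corrected H = 0.029670 / 0.991758 = 0.029917.
Step 5: Under H0, H ~ chi^2(2); p-value = 0.985153.
Step 6: alpha = 0.05. fail to reject H0.

H = 0.0299, df = 2, p = 0.985153, fail to reject H0.


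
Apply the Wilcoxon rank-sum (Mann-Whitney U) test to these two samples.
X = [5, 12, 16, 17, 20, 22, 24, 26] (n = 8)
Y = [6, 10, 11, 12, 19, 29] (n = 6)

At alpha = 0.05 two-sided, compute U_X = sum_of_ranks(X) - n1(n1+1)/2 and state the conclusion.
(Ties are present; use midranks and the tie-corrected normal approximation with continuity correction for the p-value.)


Step 1: Combine and sort all 14 observations; assign midranks.
sorted (value, group): (5,X), (6,Y), (10,Y), (11,Y), (12,X), (12,Y), (16,X), (17,X), (19,Y), (20,X), (22,X), (24,X), (26,X), (29,Y)
ranks: 5->1, 6->2, 10->3, 11->4, 12->5.5, 12->5.5, 16->7, 17->8, 19->9, 20->10, 22->11, 24->12, 26->13, 29->14
Step 2: Rank sum for X: R1 = 1 + 5.5 + 7 + 8 + 10 + 11 + 12 + 13 = 67.5.
Step 3: U_X = R1 - n1(n1+1)/2 = 67.5 - 8*9/2 = 67.5 - 36 = 31.5.
       U_Y = n1*n2 - U_X = 48 - 31.5 = 16.5.
Step 4: Ties are present, so use the tie-corrected normal approximation (with continuity correction) for the p-value.
Step 5: p-value = 0.365629; compare to alpha = 0.05. fail to reject H0.

U_X = 31.5, p = 0.365629, fail to reject H0 at alpha = 0.05.


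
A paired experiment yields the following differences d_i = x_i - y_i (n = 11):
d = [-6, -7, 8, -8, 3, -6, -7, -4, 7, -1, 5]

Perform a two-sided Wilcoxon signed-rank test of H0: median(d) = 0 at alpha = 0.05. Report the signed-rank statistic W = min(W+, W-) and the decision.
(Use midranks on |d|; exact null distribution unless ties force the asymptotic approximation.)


Step 1: Drop any zero differences (none here) and take |d_i|.
|d| = [6, 7, 8, 8, 3, 6, 7, 4, 7, 1, 5]
Step 2: Midrank |d_i| (ties get averaged ranks).
ranks: |6|->5.5, |7|->8, |8|->10.5, |8|->10.5, |3|->2, |6|->5.5, |7|->8, |4|->3, |7|->8, |1|->1, |5|->4
Step 3: Attach original signs; sum ranks with positive sign and with negative sign.
W+ = 10.5 + 2 + 8 + 4 = 24.5
W- = 5.5 + 8 + 10.5 + 5.5 + 8 + 3 + 1 = 41.5
(Check: W+ + W- = 66 should equal n(n+1)/2 = 66.)
Step 4: Test statistic W = min(W+, W-) = 24.5.
Step 5: Ties in |d|, so use the tie-corrected normal approximation.
        E[W] = n(n+1)/4 = 11*12/4 = 33.
        Tie groups: |d|=6 (t=2), |d|=7 (t=3), |d|=8 (t=2); sum(t^3 - t) = 36.
        Var[W] = n(n+1)(2n+1)/24 - sum(t^3-t)/48 = 3036/24 - 36/48 = 125.75.
        z = (W - E[W]) / sqrt(Var[W]) = (24.5 - 33) / 11.2138 = -0.7580.
        Two-sided p = 2*Phi(z) = 0.448455.
Step 6: alpha = 0.05. fail to reject H0.

W+ = 24.5, W- = 41.5, W = min = 24.5, p = 0.448455, fail to reject H0.


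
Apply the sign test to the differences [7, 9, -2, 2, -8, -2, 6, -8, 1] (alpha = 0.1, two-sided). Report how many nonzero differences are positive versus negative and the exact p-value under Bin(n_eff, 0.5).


Step 1: Discard zero differences. Original n = 9; n_eff = number of nonzero differences = 9.
Nonzero differences (with sign): +7, +9, -2, +2, -8, -2, +6, -8, +1
Step 2: Count signs: positive = 5, negative = 4.
Step 3: Under H0: P(positive) = 0.5, so the number of positives S ~ Bin(9, 0.5).
Step 4: Two-sided exact p-value = sum of Bin(9,0.5) probabilities at or below the observed probability = 1.000000.
Step 5: alpha = 0.1. fail to reject H0.

n_eff = 9, pos = 5, neg = 4, p = 1.000000, fail to reject H0.


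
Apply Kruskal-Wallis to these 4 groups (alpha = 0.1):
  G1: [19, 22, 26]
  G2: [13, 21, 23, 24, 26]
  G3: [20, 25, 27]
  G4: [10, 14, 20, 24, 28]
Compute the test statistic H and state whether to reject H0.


Step 1: Combine all N = 16 observations and assign midranks.
sorted (value, group, rank): (10,G4,1), (13,G2,2), (14,G4,3), (19,G1,4), (20,G3,5.5), (20,G4,5.5), (21,G2,7), (22,G1,8), (23,G2,9), (24,G2,10.5), (24,G4,10.5), (25,G3,12), (26,G1,13.5), (26,G2,13.5), (27,G3,15), (28,G4,16)
Step 2: Sum ranks within each group.
R_1 = 25.5 (n_1 = 3)
R_2 = 42 (n_2 = 5)
R_3 = 32.5 (n_3 = 3)
R_4 = 36 (n_4 = 5)
Step 3: H = 12/(N(N+1)) * sum(R_i^2/n_i) - 3(N+1)
     = 12/(16*17) * (25.5^2/3 + 42^2/5 + 32.5^2/3 + 36^2/5) - 3*17
     = 0.044118 * 1180.83 - 51
     = 1.095588.
Step 4: Ties present; correction factor C = 1 - 18/(16^3 - 16) = 0.995588. Corrected H = 1.095588 / 0.995588 = 1.100443.
Step 5: Under H0, H ~ chi^2(3); p-value = 0.776967.
Step 6: alpha = 0.1. fail to reject H0.

H = 1.1004, df = 3, p = 0.776967, fail to reject H0.


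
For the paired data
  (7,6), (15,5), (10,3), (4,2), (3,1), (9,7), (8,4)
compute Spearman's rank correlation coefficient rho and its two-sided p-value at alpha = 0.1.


Step 1: Rank x and y separately (midranks; no ties here).
rank(x): 7->3, 15->7, 10->6, 4->2, 3->1, 9->5, 8->4
rank(y): 6->6, 5->5, 3->3, 2->2, 1->1, 7->7, 4->4
Step 2: d_i = R_x(i) - R_y(i); compute d_i^2.
  (3-6)^2=9, (7-5)^2=4, (6-3)^2=9, (2-2)^2=0, (1-1)^2=0, (5-7)^2=4, (4-4)^2=0
sum(d^2) = 26.
Step 3: rho = 1 - 6*26 / (7*(7^2 - 1)) = 1 - 156/336 = 0.535714.
Step 4: Under H0, t = rho * sqrt((n-2)/(1-rho^2)) = 1.4186 ~ t(5).
Step 5: Two-sided p-value from the t-distribution with 5 df = 0.215217.
Step 6: alpha = 0.1. fail to reject H0.

rho = 0.5357, p = 0.215217, fail to reject H0 at alpha = 0.1.


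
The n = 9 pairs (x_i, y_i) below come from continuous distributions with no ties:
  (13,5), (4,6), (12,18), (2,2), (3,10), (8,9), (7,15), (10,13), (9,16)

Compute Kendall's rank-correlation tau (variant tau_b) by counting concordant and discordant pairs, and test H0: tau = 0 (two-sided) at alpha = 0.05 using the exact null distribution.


Step 1: Enumerate the 36 unordered pairs (i,j) with i<j and classify each by sign(x_j-x_i) * sign(y_j-y_i).
  (1,2):dx=-9,dy=+1->D; (1,3):dx=-1,dy=+13->D; (1,4):dx=-11,dy=-3->C; (1,5):dx=-10,dy=+5->D
  (1,6):dx=-5,dy=+4->D; (1,7):dx=-6,dy=+10->D; (1,8):dx=-3,dy=+8->D; (1,9):dx=-4,dy=+11->D
  (2,3):dx=+8,dy=+12->C; (2,4):dx=-2,dy=-4->C; (2,5):dx=-1,dy=+4->D; (2,6):dx=+4,dy=+3->C
  (2,7):dx=+3,dy=+9->C; (2,8):dx=+6,dy=+7->C; (2,9):dx=+5,dy=+10->C; (3,4):dx=-10,dy=-16->C
  (3,5):dx=-9,dy=-8->C; (3,6):dx=-4,dy=-9->C; (3,7):dx=-5,dy=-3->C; (3,8):dx=-2,dy=-5->C
  (3,9):dx=-3,dy=-2->C; (4,5):dx=+1,dy=+8->C; (4,6):dx=+6,dy=+7->C; (4,7):dx=+5,dy=+13->C
  (4,8):dx=+8,dy=+11->C; (4,9):dx=+7,dy=+14->C; (5,6):dx=+5,dy=-1->D; (5,7):dx=+4,dy=+5->C
  (5,8):dx=+7,dy=+3->C; (5,9):dx=+6,dy=+6->C; (6,7):dx=-1,dy=+6->D; (6,8):dx=+2,dy=+4->C
  (6,9):dx=+1,dy=+7->C; (7,8):dx=+3,dy=-2->D; (7,9):dx=+2,dy=+1->C; (8,9):dx=-1,dy=+3->D
Step 2: C = 24, D = 12, total pairs = 36.
Step 3: tau = (C - D)/(n(n-1)/2) = (24 - 12)/36 = 0.333333.
Step 4: Exact two-sided p-value (enumerate n! = 362880 permutations of y under H0): p = 0.259518.
Step 5: alpha = 0.05. fail to reject H0.

tau_b = 0.3333 (C=24, D=12), p = 0.259518, fail to reject H0.


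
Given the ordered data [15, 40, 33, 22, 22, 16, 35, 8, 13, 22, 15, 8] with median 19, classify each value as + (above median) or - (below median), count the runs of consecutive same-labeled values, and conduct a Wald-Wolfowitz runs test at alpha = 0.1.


Step 1: Compute median = 19; label A = above, B = below.
Labels in order: BAAAABABBABB  (n_A = 6, n_B = 6)
Step 2: Count runs R = 7.
Step 3: Under H0 (random ordering), E[R] = 2*n_A*n_B/(n_A+n_B) + 1 = 2*6*6/12 + 1 = 7.0000.
        Var[R] = 2*n_A*n_B*(2*n_A*n_B - n_A - n_B) / ((n_A+n_B)^2 * (n_A+n_B-1)) = 4320/1584 = 2.7273.
        SD[R] = 1.6514.
Step 4: R = E[R], so z = 0 with no continuity correction.
Step 5: Two-sided p-value via normal approximation = 2*(1 - Phi(|z|)) = 1.000000.
Step 6: alpha = 0.1. fail to reject H0.

R = 7, z = 0.0000, p = 1.000000, fail to reject H0.


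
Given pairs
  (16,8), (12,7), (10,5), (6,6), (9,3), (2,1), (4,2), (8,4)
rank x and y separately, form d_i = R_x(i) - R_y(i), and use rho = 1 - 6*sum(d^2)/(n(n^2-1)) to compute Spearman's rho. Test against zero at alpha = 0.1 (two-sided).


Step 1: Rank x and y separately (midranks; no ties here).
rank(x): 16->8, 12->7, 10->6, 6->3, 9->5, 2->1, 4->2, 8->4
rank(y): 8->8, 7->7, 5->5, 6->6, 3->3, 1->1, 2->2, 4->4
Step 2: d_i = R_x(i) - R_y(i); compute d_i^2.
  (8-8)^2=0, (7-7)^2=0, (6-5)^2=1, (3-6)^2=9, (5-3)^2=4, (1-1)^2=0, (2-2)^2=0, (4-4)^2=0
sum(d^2) = 14.
Step 3: rho = 1 - 6*14 / (8*(8^2 - 1)) = 1 - 84/504 = 0.833333.
Step 4: Under H0, t = rho * sqrt((n-2)/(1-rho^2)) = 3.6927 ~ t(6).
Step 5: Two-sided p-value from the t-distribution with 6 df = 0.010176.
Step 6: alpha = 0.1. reject H0.

rho = 0.8333, p = 0.010176, reject H0 at alpha = 0.1.


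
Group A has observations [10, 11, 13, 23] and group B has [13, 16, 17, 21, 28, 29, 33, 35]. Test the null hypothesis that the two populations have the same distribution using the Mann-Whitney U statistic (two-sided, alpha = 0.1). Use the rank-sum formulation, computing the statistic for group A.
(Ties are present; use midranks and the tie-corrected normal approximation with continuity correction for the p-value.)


Step 1: Combine and sort all 12 observations; assign midranks.
sorted (value, group): (10,X), (11,X), (13,X), (13,Y), (16,Y), (17,Y), (21,Y), (23,X), (28,Y), (29,Y), (33,Y), (35,Y)
ranks: 10->1, 11->2, 13->3.5, 13->3.5, 16->5, 17->6, 21->7, 23->8, 28->9, 29->10, 33->11, 35->12
Step 2: Rank sum for X: R1 = 1 + 2 + 3.5 + 8 = 14.5.
Step 3: U_X = R1 - n1(n1+1)/2 = 14.5 - 4*5/2 = 14.5 - 10 = 4.5.
       U_Y = n1*n2 - U_X = 32 - 4.5 = 27.5.
Step 4: Ties are present, so use the tie-corrected normal approximation (with continuity correction) for the p-value.
Step 5: p-value = 0.061271; compare to alpha = 0.1. reject H0.

U_X = 4.5, p = 0.061271, reject H0 at alpha = 0.1.


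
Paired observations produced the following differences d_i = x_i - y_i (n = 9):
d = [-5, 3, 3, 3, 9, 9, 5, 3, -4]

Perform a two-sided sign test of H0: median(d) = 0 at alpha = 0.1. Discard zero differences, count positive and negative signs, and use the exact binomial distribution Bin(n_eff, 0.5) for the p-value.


Step 1: Discard zero differences. Original n = 9; n_eff = number of nonzero differences = 9.
Nonzero differences (with sign): -5, +3, +3, +3, +9, +9, +5, +3, -4
Step 2: Count signs: positive = 7, negative = 2.
Step 3: Under H0: P(positive) = 0.5, so the number of positives S ~ Bin(9, 0.5).
Step 4: Two-sided exact p-value = sum of Bin(9,0.5) probabilities at or below the observed probability = 0.179688.
Step 5: alpha = 0.1. fail to reject H0.

n_eff = 9, pos = 7, neg = 2, p = 0.179688, fail to reject H0.


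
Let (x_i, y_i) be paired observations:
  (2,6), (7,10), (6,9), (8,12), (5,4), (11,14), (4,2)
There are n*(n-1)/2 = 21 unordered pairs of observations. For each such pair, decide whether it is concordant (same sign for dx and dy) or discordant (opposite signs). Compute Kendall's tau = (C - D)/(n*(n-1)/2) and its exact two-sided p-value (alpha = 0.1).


Step 1: Enumerate the 21 unordered pairs (i,j) with i<j and classify each by sign(x_j-x_i) * sign(y_j-y_i).
  (1,2):dx=+5,dy=+4->C; (1,3):dx=+4,dy=+3->C; (1,4):dx=+6,dy=+6->C; (1,5):dx=+3,dy=-2->D
  (1,6):dx=+9,dy=+8->C; (1,7):dx=+2,dy=-4->D; (2,3):dx=-1,dy=-1->C; (2,4):dx=+1,dy=+2->C
  (2,5):dx=-2,dy=-6->C; (2,6):dx=+4,dy=+4->C; (2,7):dx=-3,dy=-8->C; (3,4):dx=+2,dy=+3->C
  (3,5):dx=-1,dy=-5->C; (3,6):dx=+5,dy=+5->C; (3,7):dx=-2,dy=-7->C; (4,5):dx=-3,dy=-8->C
  (4,6):dx=+3,dy=+2->C; (4,7):dx=-4,dy=-10->C; (5,6):dx=+6,dy=+10->C; (5,7):dx=-1,dy=-2->C
  (6,7):dx=-7,dy=-12->C
Step 2: C = 19, D = 2, total pairs = 21.
Step 3: tau = (C - D)/(n(n-1)/2) = (19 - 2)/21 = 0.809524.
Step 4: Exact two-sided p-value (enumerate n! = 5040 permutations of y under H0): p = 0.010714.
Step 5: alpha = 0.1. reject H0.

tau_b = 0.8095 (C=19, D=2), p = 0.010714, reject H0.


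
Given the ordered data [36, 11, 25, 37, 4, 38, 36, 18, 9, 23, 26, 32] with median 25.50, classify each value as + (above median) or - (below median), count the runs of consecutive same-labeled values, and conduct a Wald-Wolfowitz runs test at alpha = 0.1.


Step 1: Compute median = 25.50; label A = above, B = below.
Labels in order: ABBABAABBBAA  (n_A = 6, n_B = 6)
Step 2: Count runs R = 7.
Step 3: Under H0 (random ordering), E[R] = 2*n_A*n_B/(n_A+n_B) + 1 = 2*6*6/12 + 1 = 7.0000.
        Var[R] = 2*n_A*n_B*(2*n_A*n_B - n_A - n_B) / ((n_A+n_B)^2 * (n_A+n_B-1)) = 4320/1584 = 2.7273.
        SD[R] = 1.6514.
Step 4: R = E[R], so z = 0 with no continuity correction.
Step 5: Two-sided p-value via normal approximation = 2*(1 - Phi(|z|)) = 1.000000.
Step 6: alpha = 0.1. fail to reject H0.

R = 7, z = 0.0000, p = 1.000000, fail to reject H0.


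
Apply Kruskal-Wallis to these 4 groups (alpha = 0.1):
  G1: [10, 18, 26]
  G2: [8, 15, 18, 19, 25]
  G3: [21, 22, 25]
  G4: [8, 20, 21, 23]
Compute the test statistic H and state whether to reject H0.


Step 1: Combine all N = 15 observations and assign midranks.
sorted (value, group, rank): (8,G2,1.5), (8,G4,1.5), (10,G1,3), (15,G2,4), (18,G1,5.5), (18,G2,5.5), (19,G2,7), (20,G4,8), (21,G3,9.5), (21,G4,9.5), (22,G3,11), (23,G4,12), (25,G2,13.5), (25,G3,13.5), (26,G1,15)
Step 2: Sum ranks within each group.
R_1 = 23.5 (n_1 = 3)
R_2 = 31.5 (n_2 = 5)
R_3 = 34 (n_3 = 3)
R_4 = 31 (n_4 = 4)
Step 3: H = 12/(N(N+1)) * sum(R_i^2/n_i) - 3(N+1)
     = 12/(15*16) * (23.5^2/3 + 31.5^2/5 + 34^2/3 + 31^2/4) - 3*16
     = 0.050000 * 1008.12 - 48
     = 2.405833.
Step 4: Ties present; correction factor C = 1 - 24/(15^3 - 15) = 0.992857. Corrected H = 2.405833 / 0.992857 = 2.423141.
Step 5: Under H0, H ~ chi^2(3); p-value = 0.489341.
Step 6: alpha = 0.1. fail to reject H0.

H = 2.4231, df = 3, p = 0.489341, fail to reject H0.


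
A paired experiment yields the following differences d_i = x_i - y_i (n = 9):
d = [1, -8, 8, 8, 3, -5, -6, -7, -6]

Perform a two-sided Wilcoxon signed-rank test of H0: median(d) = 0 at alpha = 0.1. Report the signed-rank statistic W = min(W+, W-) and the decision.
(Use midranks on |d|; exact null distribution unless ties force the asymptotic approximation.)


Step 1: Drop any zero differences (none here) and take |d_i|.
|d| = [1, 8, 8, 8, 3, 5, 6, 7, 6]
Step 2: Midrank |d_i| (ties get averaged ranks).
ranks: |1|->1, |8|->8, |8|->8, |8|->8, |3|->2, |5|->3, |6|->4.5, |7|->6, |6|->4.5
Step 3: Attach original signs; sum ranks with positive sign and with negative sign.
W+ = 1 + 8 + 8 + 2 = 19
W- = 8 + 3 + 4.5 + 6 + 4.5 = 26
(Check: W+ + W- = 45 should equal n(n+1)/2 = 45.)
Step 4: Test statistic W = min(W+, W-) = 19.
Step 5: Ties in |d|, so use the tie-corrected normal approximation.
        E[W] = n(n+1)/4 = 9*10/4 = 22.5.
        Tie groups: |d|=6 (t=2), |d|=8 (t=3); sum(t^3 - t) = 30.
        Var[W] = n(n+1)(2n+1)/24 - sum(t^3-t)/48 = 1710/24 - 30/48 = 70.625.
        z = (W - E[W]) / sqrt(Var[W]) = (19 - 22.5) / 8.4039 = -0.4165.
        Two-sided p = 2*Phi(z) = 0.677063.
Step 6: alpha = 0.1. fail to reject H0.

W+ = 19, W- = 26, W = min = 19, p = 0.677063, fail to reject H0.


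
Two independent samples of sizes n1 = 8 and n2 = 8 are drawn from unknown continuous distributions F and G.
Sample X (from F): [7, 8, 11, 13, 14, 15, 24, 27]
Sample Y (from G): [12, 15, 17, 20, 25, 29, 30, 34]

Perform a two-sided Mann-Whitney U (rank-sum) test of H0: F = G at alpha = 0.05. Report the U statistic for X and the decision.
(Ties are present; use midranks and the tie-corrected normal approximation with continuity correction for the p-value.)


Step 1: Combine and sort all 16 observations; assign midranks.
sorted (value, group): (7,X), (8,X), (11,X), (12,Y), (13,X), (14,X), (15,X), (15,Y), (17,Y), (20,Y), (24,X), (25,Y), (27,X), (29,Y), (30,Y), (34,Y)
ranks: 7->1, 8->2, 11->3, 12->4, 13->5, 14->6, 15->7.5, 15->7.5, 17->9, 20->10, 24->11, 25->12, 27->13, 29->14, 30->15, 34->16
Step 2: Rank sum for X: R1 = 1 + 2 + 3 + 5 + 6 + 7.5 + 11 + 13 = 48.5.
Step 3: U_X = R1 - n1(n1+1)/2 = 48.5 - 8*9/2 = 48.5 - 36 = 12.5.
       U_Y = n1*n2 - U_X = 64 - 12.5 = 51.5.
Step 4: Ties are present, so use the tie-corrected normal approximation (with continuity correction) for the p-value.
Step 5: p-value = 0.045840; compare to alpha = 0.05. reject H0.

U_X = 12.5, p = 0.045840, reject H0 at alpha = 0.05.


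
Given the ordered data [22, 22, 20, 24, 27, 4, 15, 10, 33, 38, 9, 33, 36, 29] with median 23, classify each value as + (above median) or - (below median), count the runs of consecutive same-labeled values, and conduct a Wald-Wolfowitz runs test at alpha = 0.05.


Step 1: Compute median = 23; label A = above, B = below.
Labels in order: BBBAABBBAABAAA  (n_A = 7, n_B = 7)
Step 2: Count runs R = 6.
Step 3: Under H0 (random ordering), E[R] = 2*n_A*n_B/(n_A+n_B) + 1 = 2*7*7/14 + 1 = 8.0000.
        Var[R] = 2*n_A*n_B*(2*n_A*n_B - n_A - n_B) / ((n_A+n_B)^2 * (n_A+n_B-1)) = 8232/2548 = 3.2308.
        SD[R] = 1.7974.
Step 4: Continuity-corrected z = (R + 0.5 - E[R]) / SD[R] = (6 + 0.5 - 8.0000) / 1.7974 = -0.8345.
Step 5: Two-sided p-value via normal approximation = 2*(1 - Phi(|z|)) = 0.403986.
Step 6: alpha = 0.05. fail to reject H0.

R = 6, z = -0.8345, p = 0.403986, fail to reject H0.


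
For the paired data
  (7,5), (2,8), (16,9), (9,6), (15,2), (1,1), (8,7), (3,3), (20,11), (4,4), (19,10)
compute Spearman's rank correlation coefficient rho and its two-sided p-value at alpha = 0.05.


Step 1: Rank x and y separately (midranks; no ties here).
rank(x): 7->5, 2->2, 16->9, 9->7, 15->8, 1->1, 8->6, 3->3, 20->11, 4->4, 19->10
rank(y): 5->5, 8->8, 9->9, 6->6, 2->2, 1->1, 7->7, 3->3, 11->11, 4->4, 10->10
Step 2: d_i = R_x(i) - R_y(i); compute d_i^2.
  (5-5)^2=0, (2-8)^2=36, (9-9)^2=0, (7-6)^2=1, (8-2)^2=36, (1-1)^2=0, (6-7)^2=1, (3-3)^2=0, (11-11)^2=0, (4-4)^2=0, (10-10)^2=0
sum(d^2) = 74.
Step 3: rho = 1 - 6*74 / (11*(11^2 - 1)) = 1 - 444/1320 = 0.663636.
Step 4: Under H0, t = rho * sqrt((n-2)/(1-rho^2)) = 2.6614 ~ t(9).
Step 5: Two-sided p-value from the t-distribution with 9 df = 0.025984.
Step 6: alpha = 0.05. reject H0.

rho = 0.6636, p = 0.025984, reject H0 at alpha = 0.05.


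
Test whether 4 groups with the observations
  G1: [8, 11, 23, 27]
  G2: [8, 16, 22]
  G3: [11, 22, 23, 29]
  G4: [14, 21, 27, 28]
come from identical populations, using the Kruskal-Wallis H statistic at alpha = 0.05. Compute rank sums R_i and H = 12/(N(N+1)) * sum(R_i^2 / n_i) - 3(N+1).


Step 1: Combine all N = 15 observations and assign midranks.
sorted (value, group, rank): (8,G1,1.5), (8,G2,1.5), (11,G1,3.5), (11,G3,3.5), (14,G4,5), (16,G2,6), (21,G4,7), (22,G2,8.5), (22,G3,8.5), (23,G1,10.5), (23,G3,10.5), (27,G1,12.5), (27,G4,12.5), (28,G4,14), (29,G3,15)
Step 2: Sum ranks within each group.
R_1 = 28 (n_1 = 4)
R_2 = 16 (n_2 = 3)
R_3 = 37.5 (n_3 = 4)
R_4 = 38.5 (n_4 = 4)
Step 3: H = 12/(N(N+1)) * sum(R_i^2/n_i) - 3(N+1)
     = 12/(15*16) * (28^2/4 + 16^2/3 + 37.5^2/4 + 38.5^2/4) - 3*16
     = 0.050000 * 1003.46 - 48
     = 2.172917.
Step 4: Ties present; correction factor C = 1 - 30/(15^3 - 15) = 0.991071. Corrected H = 2.172917 / 0.991071 = 2.192492.
Step 5: Under H0, H ~ chi^2(3); p-value = 0.533429.
Step 6: alpha = 0.05. fail to reject H0.

H = 2.1925, df = 3, p = 0.533429, fail to reject H0.


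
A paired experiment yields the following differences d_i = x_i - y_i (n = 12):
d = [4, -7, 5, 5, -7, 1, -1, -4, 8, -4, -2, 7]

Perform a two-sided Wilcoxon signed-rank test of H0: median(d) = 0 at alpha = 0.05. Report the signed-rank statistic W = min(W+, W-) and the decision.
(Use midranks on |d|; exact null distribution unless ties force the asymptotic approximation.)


Step 1: Drop any zero differences (none here) and take |d_i|.
|d| = [4, 7, 5, 5, 7, 1, 1, 4, 8, 4, 2, 7]
Step 2: Midrank |d_i| (ties get averaged ranks).
ranks: |4|->5, |7|->10, |5|->7.5, |5|->7.5, |7|->10, |1|->1.5, |1|->1.5, |4|->5, |8|->12, |4|->5, |2|->3, |7|->10
Step 3: Attach original signs; sum ranks with positive sign and with negative sign.
W+ = 5 + 7.5 + 7.5 + 1.5 + 12 + 10 = 43.5
W- = 10 + 10 + 1.5 + 5 + 5 + 3 = 34.5
(Check: W+ + W- = 78 should equal n(n+1)/2 = 78.)
Step 4: Test statistic W = min(W+, W-) = 34.5.
Step 5: Ties in |d|, so use the tie-corrected normal approximation.
        E[W] = n(n+1)/4 = 12*13/4 = 39.
        Tie groups: |d|=1 (t=2), |d|=4 (t=3), |d|=5 (t=2), |d|=7 (t=3); sum(t^3 - t) = 60.
        Var[W] = n(n+1)(2n+1)/24 - sum(t^3-t)/48 = 3900/24 - 60/48 = 161.25.
        z = (W - E[W]) / sqrt(Var[W]) = (34.5 - 39) / 12.6984 = -0.3544.
        Two-sided p = 2*Phi(z) = 0.723058.
Step 6: alpha = 0.05. fail to reject H0.

W+ = 43.5, W- = 34.5, W = min = 34.5, p = 0.723058, fail to reject H0.


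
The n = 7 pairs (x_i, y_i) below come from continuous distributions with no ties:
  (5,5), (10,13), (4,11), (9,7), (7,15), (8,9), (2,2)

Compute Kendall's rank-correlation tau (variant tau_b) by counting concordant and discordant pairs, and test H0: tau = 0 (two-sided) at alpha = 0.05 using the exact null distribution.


Step 1: Enumerate the 21 unordered pairs (i,j) with i<j and classify each by sign(x_j-x_i) * sign(y_j-y_i).
  (1,2):dx=+5,dy=+8->C; (1,3):dx=-1,dy=+6->D; (1,4):dx=+4,dy=+2->C; (1,5):dx=+2,dy=+10->C
  (1,6):dx=+3,dy=+4->C; (1,7):dx=-3,dy=-3->C; (2,3):dx=-6,dy=-2->C; (2,4):dx=-1,dy=-6->C
  (2,5):dx=-3,dy=+2->D; (2,6):dx=-2,dy=-4->C; (2,7):dx=-8,dy=-11->C; (3,4):dx=+5,dy=-4->D
  (3,5):dx=+3,dy=+4->C; (3,6):dx=+4,dy=-2->D; (3,7):dx=-2,dy=-9->C; (4,5):dx=-2,dy=+8->D
  (4,6):dx=-1,dy=+2->D; (4,7):dx=-7,dy=-5->C; (5,6):dx=+1,dy=-6->D; (5,7):dx=-5,dy=-13->C
  (6,7):dx=-6,dy=-7->C
Step 2: C = 14, D = 7, total pairs = 21.
Step 3: tau = (C - D)/(n(n-1)/2) = (14 - 7)/21 = 0.333333.
Step 4: Exact two-sided p-value (enumerate n! = 5040 permutations of y under H0): p = 0.381349.
Step 5: alpha = 0.05. fail to reject H0.

tau_b = 0.3333 (C=14, D=7), p = 0.381349, fail to reject H0.


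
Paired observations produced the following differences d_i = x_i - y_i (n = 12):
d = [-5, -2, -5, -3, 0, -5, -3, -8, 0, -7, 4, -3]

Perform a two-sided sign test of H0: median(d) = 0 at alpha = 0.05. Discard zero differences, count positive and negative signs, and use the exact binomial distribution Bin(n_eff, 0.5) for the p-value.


Step 1: Discard zero differences. Original n = 12; n_eff = number of nonzero differences = 10.
Nonzero differences (with sign): -5, -2, -5, -3, -5, -3, -8, -7, +4, -3
Step 2: Count signs: positive = 1, negative = 9.
Step 3: Under H0: P(positive) = 0.5, so the number of positives S ~ Bin(10, 0.5).
Step 4: Two-sided exact p-value = sum of Bin(10,0.5) probabilities at or below the observed probability = 0.021484.
Step 5: alpha = 0.05. reject H0.

n_eff = 10, pos = 1, neg = 9, p = 0.021484, reject H0.


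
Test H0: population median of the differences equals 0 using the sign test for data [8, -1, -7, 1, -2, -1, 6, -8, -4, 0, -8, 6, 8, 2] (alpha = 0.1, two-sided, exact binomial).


Step 1: Discard zero differences. Original n = 14; n_eff = number of nonzero differences = 13.
Nonzero differences (with sign): +8, -1, -7, +1, -2, -1, +6, -8, -4, -8, +6, +8, +2
Step 2: Count signs: positive = 6, negative = 7.
Step 3: Under H0: P(positive) = 0.5, so the number of positives S ~ Bin(13, 0.5).
Step 4: Two-sided exact p-value = sum of Bin(13,0.5) probabilities at or below the observed probability = 1.000000.
Step 5: alpha = 0.1. fail to reject H0.

n_eff = 13, pos = 6, neg = 7, p = 1.000000, fail to reject H0.


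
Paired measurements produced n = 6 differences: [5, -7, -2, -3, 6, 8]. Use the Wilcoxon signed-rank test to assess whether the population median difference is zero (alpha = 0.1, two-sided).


Step 1: Drop any zero differences (none here) and take |d_i|.
|d| = [5, 7, 2, 3, 6, 8]
Step 2: Midrank |d_i| (ties get averaged ranks).
ranks: |5|->3, |7|->5, |2|->1, |3|->2, |6|->4, |8|->6
Step 3: Attach original signs; sum ranks with positive sign and with negative sign.
W+ = 3 + 4 + 6 = 13
W- = 5 + 1 + 2 = 8
(Check: W+ + W- = 21 should equal n(n+1)/2 = 21.)
Step 4: Test statistic W = min(W+, W-) = 8.
Step 5: No ties, so the exact null distribution over the 2^6 = 64 sign assignments gives the two-sided p-value = 0.687500.
Step 6: alpha = 0.1. fail to reject H0.

W+ = 13, W- = 8, W = min = 8, p = 0.687500, fail to reject H0.


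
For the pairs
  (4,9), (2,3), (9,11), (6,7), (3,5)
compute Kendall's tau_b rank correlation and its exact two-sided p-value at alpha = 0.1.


Step 1: Enumerate the 10 unordered pairs (i,j) with i<j and classify each by sign(x_j-x_i) * sign(y_j-y_i).
  (1,2):dx=-2,dy=-6->C; (1,3):dx=+5,dy=+2->C; (1,4):dx=+2,dy=-2->D; (1,5):dx=-1,dy=-4->C
  (2,3):dx=+7,dy=+8->C; (2,4):dx=+4,dy=+4->C; (2,5):dx=+1,dy=+2->C; (3,4):dx=-3,dy=-4->C
  (3,5):dx=-6,dy=-6->C; (4,5):dx=-3,dy=-2->C
Step 2: C = 9, D = 1, total pairs = 10.
Step 3: tau = (C - D)/(n(n-1)/2) = (9 - 1)/10 = 0.800000.
Step 4: Exact two-sided p-value (enumerate n! = 120 permutations of y under H0): p = 0.083333.
Step 5: alpha = 0.1. reject H0.

tau_b = 0.8000 (C=9, D=1), p = 0.083333, reject H0.


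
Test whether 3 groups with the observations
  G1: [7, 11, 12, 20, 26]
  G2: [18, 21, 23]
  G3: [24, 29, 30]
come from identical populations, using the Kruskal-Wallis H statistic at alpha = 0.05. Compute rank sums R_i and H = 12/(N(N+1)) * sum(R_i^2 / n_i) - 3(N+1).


Step 1: Combine all N = 11 observations and assign midranks.
sorted (value, group, rank): (7,G1,1), (11,G1,2), (12,G1,3), (18,G2,4), (20,G1,5), (21,G2,6), (23,G2,7), (24,G3,8), (26,G1,9), (29,G3,10), (30,G3,11)
Step 2: Sum ranks within each group.
R_1 = 20 (n_1 = 5)
R_2 = 17 (n_2 = 3)
R_3 = 29 (n_3 = 3)
Step 3: H = 12/(N(N+1)) * sum(R_i^2/n_i) - 3(N+1)
     = 12/(11*12) * (20^2/5 + 17^2/3 + 29^2/3) - 3*12
     = 0.090909 * 456.667 - 36
     = 5.515152.
Step 4: No ties, so H is used without correction.
Step 5: Under H0, H ~ chi^2(2); p-value = 0.063445.
Step 6: alpha = 0.05. fail to reject H0.

H = 5.5152, df = 2, p = 0.063445, fail to reject H0.


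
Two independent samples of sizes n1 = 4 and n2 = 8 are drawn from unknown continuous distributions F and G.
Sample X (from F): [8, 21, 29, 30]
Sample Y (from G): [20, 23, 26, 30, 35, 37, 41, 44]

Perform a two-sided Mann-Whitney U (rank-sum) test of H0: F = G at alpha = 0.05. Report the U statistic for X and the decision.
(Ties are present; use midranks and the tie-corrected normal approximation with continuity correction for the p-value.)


Step 1: Combine and sort all 12 observations; assign midranks.
sorted (value, group): (8,X), (20,Y), (21,X), (23,Y), (26,Y), (29,X), (30,X), (30,Y), (35,Y), (37,Y), (41,Y), (44,Y)
ranks: 8->1, 20->2, 21->3, 23->4, 26->5, 29->6, 30->7.5, 30->7.5, 35->9, 37->10, 41->11, 44->12
Step 2: Rank sum for X: R1 = 1 + 3 + 6 + 7.5 = 17.5.
Step 3: U_X = R1 - n1(n1+1)/2 = 17.5 - 4*5/2 = 17.5 - 10 = 7.5.
       U_Y = n1*n2 - U_X = 32 - 7.5 = 24.5.
Step 4: Ties are present, so use the tie-corrected normal approximation (with continuity correction) for the p-value.
Step 5: p-value = 0.173478; compare to alpha = 0.05. fail to reject H0.

U_X = 7.5, p = 0.173478, fail to reject H0 at alpha = 0.05.


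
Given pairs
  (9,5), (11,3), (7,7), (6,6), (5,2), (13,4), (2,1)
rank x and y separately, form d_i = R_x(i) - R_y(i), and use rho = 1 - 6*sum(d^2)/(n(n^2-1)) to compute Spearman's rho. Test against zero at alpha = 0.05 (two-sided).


Step 1: Rank x and y separately (midranks; no ties here).
rank(x): 9->5, 11->6, 7->4, 6->3, 5->2, 13->7, 2->1
rank(y): 5->5, 3->3, 7->7, 6->6, 2->2, 4->4, 1->1
Step 2: d_i = R_x(i) - R_y(i); compute d_i^2.
  (5-5)^2=0, (6-3)^2=9, (4-7)^2=9, (3-6)^2=9, (2-2)^2=0, (7-4)^2=9, (1-1)^2=0
sum(d^2) = 36.
Step 3: rho = 1 - 6*36 / (7*(7^2 - 1)) = 1 - 216/336 = 0.357143.
Step 4: Under H0, t = rho * sqrt((n-2)/(1-rho^2)) = 0.8550 ~ t(5).
Step 5: Two-sided p-value from the t-distribution with 5 df = 0.431611.
Step 6: alpha = 0.05. fail to reject H0.

rho = 0.3571, p = 0.431611, fail to reject H0 at alpha = 0.05.


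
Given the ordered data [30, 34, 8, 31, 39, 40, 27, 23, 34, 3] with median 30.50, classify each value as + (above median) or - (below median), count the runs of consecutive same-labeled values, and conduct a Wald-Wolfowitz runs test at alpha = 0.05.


Step 1: Compute median = 30.50; label A = above, B = below.
Labels in order: BABAAABBAB  (n_A = 5, n_B = 5)
Step 2: Count runs R = 7.
Step 3: Under H0 (random ordering), E[R] = 2*n_A*n_B/(n_A+n_B) + 1 = 2*5*5/10 + 1 = 6.0000.
        Var[R] = 2*n_A*n_B*(2*n_A*n_B - n_A - n_B) / ((n_A+n_B)^2 * (n_A+n_B-1)) = 2000/900 = 2.2222.
        SD[R] = 1.4907.
Step 4: Continuity-corrected z = (R - 0.5 - E[R]) / SD[R] = (7 - 0.5 - 6.0000) / 1.4907 = 0.3354.
Step 5: Two-sided p-value via normal approximation = 2*(1 - Phi(|z|)) = 0.737316.
Step 6: alpha = 0.05. fail to reject H0.

R = 7, z = 0.3354, p = 0.737316, fail to reject H0.


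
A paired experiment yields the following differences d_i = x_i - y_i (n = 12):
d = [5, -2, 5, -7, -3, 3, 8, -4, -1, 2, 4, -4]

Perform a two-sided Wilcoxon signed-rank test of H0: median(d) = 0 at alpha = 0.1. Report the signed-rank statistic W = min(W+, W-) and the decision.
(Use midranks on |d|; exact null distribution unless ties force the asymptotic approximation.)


Step 1: Drop any zero differences (none here) and take |d_i|.
|d| = [5, 2, 5, 7, 3, 3, 8, 4, 1, 2, 4, 4]
Step 2: Midrank |d_i| (ties get averaged ranks).
ranks: |5|->9.5, |2|->2.5, |5|->9.5, |7|->11, |3|->4.5, |3|->4.5, |8|->12, |4|->7, |1|->1, |2|->2.5, |4|->7, |4|->7
Step 3: Attach original signs; sum ranks with positive sign and with negative sign.
W+ = 9.5 + 9.5 + 4.5 + 12 + 2.5 + 7 = 45
W- = 2.5 + 11 + 4.5 + 7 + 1 + 7 = 33
(Check: W+ + W- = 78 should equal n(n+1)/2 = 78.)
Step 4: Test statistic W = min(W+, W-) = 33.
Step 5: Ties in |d|, so use the tie-corrected normal approximation.
        E[W] = n(n+1)/4 = 12*13/4 = 39.
        Tie groups: |d|=2 (t=2), |d|=3 (t=2), |d|=4 (t=3), |d|=5 (t=2); sum(t^3 - t) = 42.
        Var[W] = n(n+1)(2n+1)/24 - sum(t^3-t)/48 = 3900/24 - 42/48 = 161.625.
        z = (W - E[W]) / sqrt(Var[W]) = (33 - 39) / 12.7132 = -0.4720.
        Two-sided p = 2*Phi(z) = 0.636962.
Step 6: alpha = 0.1. fail to reject H0.

W+ = 45, W- = 33, W = min = 33, p = 0.636962, fail to reject H0.


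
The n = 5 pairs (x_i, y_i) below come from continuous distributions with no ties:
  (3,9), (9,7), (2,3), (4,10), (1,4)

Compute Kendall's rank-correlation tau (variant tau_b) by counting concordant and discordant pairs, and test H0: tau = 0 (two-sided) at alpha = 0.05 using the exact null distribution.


Step 1: Enumerate the 10 unordered pairs (i,j) with i<j and classify each by sign(x_j-x_i) * sign(y_j-y_i).
  (1,2):dx=+6,dy=-2->D; (1,3):dx=-1,dy=-6->C; (1,4):dx=+1,dy=+1->C; (1,5):dx=-2,dy=-5->C
  (2,3):dx=-7,dy=-4->C; (2,4):dx=-5,dy=+3->D; (2,5):dx=-8,dy=-3->C; (3,4):dx=+2,dy=+7->C
  (3,5):dx=-1,dy=+1->D; (4,5):dx=-3,dy=-6->C
Step 2: C = 7, D = 3, total pairs = 10.
Step 3: tau = (C - D)/(n(n-1)/2) = (7 - 3)/10 = 0.400000.
Step 4: Exact two-sided p-value (enumerate n! = 120 permutations of y under H0): p = 0.483333.
Step 5: alpha = 0.05. fail to reject H0.

tau_b = 0.4000 (C=7, D=3), p = 0.483333, fail to reject H0.
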